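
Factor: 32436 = 2^2 * 3^2*  17^1*53^1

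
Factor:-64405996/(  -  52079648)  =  2^( - 3)*17^1*61^1*15527^1*1627489^( - 1) =16101499/13019912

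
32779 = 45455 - 12676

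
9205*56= 515480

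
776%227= 95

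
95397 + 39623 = 135020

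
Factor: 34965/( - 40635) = -37/43 = -  37^1*43^ ( - 1)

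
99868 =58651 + 41217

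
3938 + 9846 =13784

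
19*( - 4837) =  - 91903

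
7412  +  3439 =10851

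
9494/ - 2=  - 4747/1 = - 4747.00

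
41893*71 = 2974403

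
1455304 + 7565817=9021121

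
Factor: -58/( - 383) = 2^1 * 29^1 * 383^( - 1)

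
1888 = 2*944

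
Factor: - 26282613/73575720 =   -  2^( - 3 ) * 3^( - 1) * 5^( - 1)*7^1* 29^1*103^1*419^1 *204377^( - 1) = - 8760871/24525240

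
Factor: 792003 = 3^1*227^1*1163^1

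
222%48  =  30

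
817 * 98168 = 80203256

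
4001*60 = 240060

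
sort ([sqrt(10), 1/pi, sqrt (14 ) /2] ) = [ 1/pi,  sqrt( 14)/2, sqrt( 10) ]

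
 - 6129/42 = -2043/14 = -145.93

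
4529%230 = 159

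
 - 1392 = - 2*696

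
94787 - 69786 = 25001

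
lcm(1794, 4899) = 127374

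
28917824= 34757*832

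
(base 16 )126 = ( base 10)294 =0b100100110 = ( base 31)9f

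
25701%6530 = 6111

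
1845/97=19 + 2/97 = 19.02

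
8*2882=23056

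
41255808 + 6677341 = 47933149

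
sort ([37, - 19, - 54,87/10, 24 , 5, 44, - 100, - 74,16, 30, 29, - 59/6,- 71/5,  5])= [ - 100, - 74, - 54, - 19, - 71/5,- 59/6,5, 5, 87/10,16,  24, 29, 30  ,  37, 44 ]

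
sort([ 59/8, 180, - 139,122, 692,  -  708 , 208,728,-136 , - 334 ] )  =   [ - 708,  -  334,- 139, - 136,  59/8, 122 , 180,208,692,728 ]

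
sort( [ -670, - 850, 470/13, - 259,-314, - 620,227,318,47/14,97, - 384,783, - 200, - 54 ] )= [ - 850, - 670, - 620, - 384,-314, - 259,-200, - 54,47/14,470/13,97,227,  318,783 ]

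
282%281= 1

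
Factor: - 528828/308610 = -694/405 = - 2^1*3^( - 4)*5^( - 1)*347^1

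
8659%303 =175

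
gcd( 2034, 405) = 9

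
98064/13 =7543 + 5/13 = 7543.38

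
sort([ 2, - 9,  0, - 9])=[ - 9,-9,0, 2] 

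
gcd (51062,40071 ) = 1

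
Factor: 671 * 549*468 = 172401372 = 2^2 *3^4*11^1  *  13^1*61^2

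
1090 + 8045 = 9135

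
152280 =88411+63869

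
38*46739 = 1776082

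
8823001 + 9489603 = 18312604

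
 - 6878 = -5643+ - 1235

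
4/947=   4/947 = 0.00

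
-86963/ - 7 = 86963/7 = 12423.29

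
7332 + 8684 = 16016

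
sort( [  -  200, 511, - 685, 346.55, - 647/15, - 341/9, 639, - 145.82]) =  [ - 685, - 200,  -  145.82, - 647/15, - 341/9,346.55, 511, 639 ]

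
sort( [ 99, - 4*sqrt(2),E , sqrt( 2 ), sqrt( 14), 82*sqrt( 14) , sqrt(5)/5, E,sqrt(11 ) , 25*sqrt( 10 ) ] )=[ - 4*sqrt( 2),sqrt( 5)/5, sqrt( 2),E, E, sqrt ( 11),sqrt (14 ),25*sqrt (10),99, 82*sqrt( 14 ) ] 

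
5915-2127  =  3788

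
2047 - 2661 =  - 614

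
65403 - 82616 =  - 17213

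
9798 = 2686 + 7112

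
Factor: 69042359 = 29^1*2380771^1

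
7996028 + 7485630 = 15481658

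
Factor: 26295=3^1*5^1*1753^1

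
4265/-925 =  - 5  +  72/185 = - 4.61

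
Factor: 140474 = 2^1 * 70237^1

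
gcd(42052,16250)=2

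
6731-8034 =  - 1303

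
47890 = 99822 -51932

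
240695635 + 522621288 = 763316923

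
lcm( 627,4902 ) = 53922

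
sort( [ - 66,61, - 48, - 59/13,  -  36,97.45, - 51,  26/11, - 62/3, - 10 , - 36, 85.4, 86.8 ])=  [ - 66, - 51, -48  , - 36 , - 36, - 62/3,  -  10, - 59/13,26/11, 61, 85.4 , 86.8,  97.45]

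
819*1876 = 1536444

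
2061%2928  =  2061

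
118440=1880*63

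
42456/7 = 42456/7 = 6065.14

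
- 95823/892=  - 95823/892=-107.42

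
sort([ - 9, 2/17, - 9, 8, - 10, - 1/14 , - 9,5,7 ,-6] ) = [-10, - 9, - 9,-9, -6, -1/14,2/17, 5, 7, 8 ] 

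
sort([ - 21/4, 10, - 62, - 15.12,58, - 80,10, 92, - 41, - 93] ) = [  -  93 , - 80, - 62, - 41,  -  15.12,-21/4 , 10,10,58,  92]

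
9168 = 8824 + 344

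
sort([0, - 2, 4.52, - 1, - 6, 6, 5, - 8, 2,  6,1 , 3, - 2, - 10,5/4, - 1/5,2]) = [ - 10,  -  8 , - 6, - 2, - 2, - 1,-1/5,0,1,5/4, 2,2, 3, 4.52, 5,6,  6]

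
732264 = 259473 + 472791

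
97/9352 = 97/9352 = 0.01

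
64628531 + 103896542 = 168525073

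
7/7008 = 7/7008= 0.00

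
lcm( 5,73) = 365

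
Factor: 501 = 3^1*167^1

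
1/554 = 1/554  =  0.00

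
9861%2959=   984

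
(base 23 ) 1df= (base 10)843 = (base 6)3523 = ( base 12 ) 5a3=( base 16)34b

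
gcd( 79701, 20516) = 1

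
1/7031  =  1/7031= 0.00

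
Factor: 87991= 87991^1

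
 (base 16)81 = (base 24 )59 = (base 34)3R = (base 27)4L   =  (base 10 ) 129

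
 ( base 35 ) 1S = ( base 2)111111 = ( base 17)3C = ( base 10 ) 63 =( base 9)70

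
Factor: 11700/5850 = 2^1  =  2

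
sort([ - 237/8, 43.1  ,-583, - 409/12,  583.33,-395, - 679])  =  [-679,  -  583, - 395, - 409/12, - 237/8,43.1,583.33 ] 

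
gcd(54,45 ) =9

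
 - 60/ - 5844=5/487=0.01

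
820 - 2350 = -1530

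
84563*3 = 253689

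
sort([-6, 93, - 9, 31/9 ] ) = [ - 9, - 6,31/9,93] 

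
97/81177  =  97/81177 = 0.00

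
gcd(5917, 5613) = 1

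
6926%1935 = 1121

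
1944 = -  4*(-486)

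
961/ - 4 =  - 241 + 3/4=-  240.25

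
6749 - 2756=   3993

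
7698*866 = 6666468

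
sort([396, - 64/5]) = [  -  64/5, 396 ]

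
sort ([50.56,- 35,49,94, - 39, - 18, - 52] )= [ - 52,-39, - 35, - 18,49, 50.56, 94 ] 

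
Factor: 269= 269^1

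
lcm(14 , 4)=28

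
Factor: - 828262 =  - 2^1*414131^1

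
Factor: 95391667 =7^1 * 13627381^1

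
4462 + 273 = 4735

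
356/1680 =89/420 = 0.21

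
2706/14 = 193 + 2/7=193.29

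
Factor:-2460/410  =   - 6 = -2^1*3^1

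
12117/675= 4039/225 = 17.95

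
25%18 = 7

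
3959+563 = 4522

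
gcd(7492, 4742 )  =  2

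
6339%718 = 595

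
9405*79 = 742995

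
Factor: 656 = 2^4 * 41^1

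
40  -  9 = 31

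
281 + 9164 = 9445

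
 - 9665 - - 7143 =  - 2522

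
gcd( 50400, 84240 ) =720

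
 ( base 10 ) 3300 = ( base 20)850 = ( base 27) 4e6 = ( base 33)310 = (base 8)6344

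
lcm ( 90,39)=1170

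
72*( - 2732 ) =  - 196704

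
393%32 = 9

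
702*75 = 52650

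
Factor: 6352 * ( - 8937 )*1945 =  - 110413417680= - 2^4*3^3*5^1*331^1*389^1*397^1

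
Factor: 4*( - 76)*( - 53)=2^4*19^1*53^1 = 16112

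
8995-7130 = 1865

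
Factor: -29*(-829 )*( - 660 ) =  - 2^2*  3^1*5^1*11^1*29^1*829^1 = - 15867060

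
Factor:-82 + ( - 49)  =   - 131^1 = - 131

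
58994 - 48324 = 10670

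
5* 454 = 2270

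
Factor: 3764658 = 2^1*3^1*193^1*3251^1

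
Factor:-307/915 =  - 3^( -1 )*5^ ( - 1 )*61^(-1)*307^1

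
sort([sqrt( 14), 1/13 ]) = [ 1/13,  sqrt(14 )] 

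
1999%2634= 1999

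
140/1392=35/348  =  0.10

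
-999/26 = - 999/26 = - 38.42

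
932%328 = 276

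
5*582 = 2910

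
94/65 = 94/65 = 1.45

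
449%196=57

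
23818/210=11909/105= 113.42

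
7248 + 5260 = 12508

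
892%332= 228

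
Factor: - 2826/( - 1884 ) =3/2 =2^(  -  1)*3^1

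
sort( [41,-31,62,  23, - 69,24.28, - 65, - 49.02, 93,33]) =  [-69,-65 ,  -  49.02 , - 31  ,  23, 24.28, 33, 41, 62, 93]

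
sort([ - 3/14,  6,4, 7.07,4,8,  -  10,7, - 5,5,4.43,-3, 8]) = [ - 10,- 5, - 3,- 3/14,4 , 4,4.43,5,6, 7,7.07 , 8, 8]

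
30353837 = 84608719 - 54254882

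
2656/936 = 2+ 98/117 = 2.84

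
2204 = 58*38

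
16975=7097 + 9878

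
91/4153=91/4153 = 0.02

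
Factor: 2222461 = 17^1 * 239^1*547^1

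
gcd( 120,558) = 6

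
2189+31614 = 33803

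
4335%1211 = 702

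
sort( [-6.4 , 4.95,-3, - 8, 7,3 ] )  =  [  -  8, - 6.4, - 3, 3, 4.95,  7] 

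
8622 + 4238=12860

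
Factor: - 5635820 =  - 2^2*5^1*281791^1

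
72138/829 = 72138/829 = 87.02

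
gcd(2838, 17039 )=11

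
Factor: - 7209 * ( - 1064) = 2^3*3^4 * 7^1 * 19^1 * 89^1 = 7670376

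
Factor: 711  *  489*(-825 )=-3^4*5^2*11^1*79^1*163^1 = - 286835175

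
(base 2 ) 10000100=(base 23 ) 5H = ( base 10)132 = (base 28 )4k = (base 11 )110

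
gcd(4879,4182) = 697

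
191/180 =1 + 11/180=1.06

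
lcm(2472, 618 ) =2472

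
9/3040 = 9/3040 = 0.00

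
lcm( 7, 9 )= 63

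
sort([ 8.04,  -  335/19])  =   [ - 335/19, 8.04]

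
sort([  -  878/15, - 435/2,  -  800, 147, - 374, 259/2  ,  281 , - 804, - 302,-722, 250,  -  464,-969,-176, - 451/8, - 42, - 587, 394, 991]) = [ - 969,  -  804, - 800,-722, - 587, - 464 , - 374,-302,-435/2, - 176 ,  -  878/15,- 451/8 ,  -  42,259/2,147,250,281, 394,991 ]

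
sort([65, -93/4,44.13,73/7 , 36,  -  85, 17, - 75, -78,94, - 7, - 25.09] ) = [ - 85, - 78, - 75, -25.09, - 93/4, - 7,73/7 , 17, 36,44.13,65, 94 ]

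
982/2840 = 491/1420 = 0.35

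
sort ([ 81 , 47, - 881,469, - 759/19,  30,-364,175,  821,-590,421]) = [ - 881,-590,  -  364, - 759/19,30, 47, 81,  175,421,469,  821 ] 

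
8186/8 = 4093/4= 1023.25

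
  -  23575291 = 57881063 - 81456354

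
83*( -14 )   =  -1162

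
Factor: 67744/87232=73/94 = 2^( - 1)*47^(  -  1 ) * 73^1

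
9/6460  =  9/6460 =0.00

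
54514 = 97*562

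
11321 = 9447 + 1874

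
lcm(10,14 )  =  70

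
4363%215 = 63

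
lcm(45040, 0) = 0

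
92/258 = 46/129 = 0.36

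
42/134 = 21/67= 0.31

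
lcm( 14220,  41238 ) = 412380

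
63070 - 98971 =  - 35901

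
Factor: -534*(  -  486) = 2^2*3^6*89^1  =  259524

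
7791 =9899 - 2108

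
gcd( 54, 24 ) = 6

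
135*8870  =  1197450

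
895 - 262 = 633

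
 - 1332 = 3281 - 4613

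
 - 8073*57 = - 460161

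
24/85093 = 24/85093  =  0.00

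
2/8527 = 2/8527= 0.00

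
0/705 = 0  =  0.00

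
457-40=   417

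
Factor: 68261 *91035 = 3^2*5^1*7^1*17^2 *68261^1 = 6214140135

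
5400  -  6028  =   - 628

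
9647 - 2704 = 6943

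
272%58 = 40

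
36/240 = 3/20=0.15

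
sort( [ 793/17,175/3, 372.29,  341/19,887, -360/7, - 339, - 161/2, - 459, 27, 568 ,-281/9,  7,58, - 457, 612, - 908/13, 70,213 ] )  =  [ - 459,-457, -339,-161/2,  -  908/13,-360/7,-281/9, 7, 341/19,27, 793/17,58, 175/3, 70, 213,  372.29,568,  612, 887] 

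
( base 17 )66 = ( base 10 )108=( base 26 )44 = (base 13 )84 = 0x6C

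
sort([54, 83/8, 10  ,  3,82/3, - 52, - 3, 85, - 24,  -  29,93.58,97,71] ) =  [- 52, - 29, - 24, - 3,3,10,83/8,82/3 , 54 , 71, 85, 93.58,97]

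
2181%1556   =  625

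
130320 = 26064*5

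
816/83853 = 272/27951 = 0.01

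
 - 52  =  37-89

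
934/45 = 934/45 = 20.76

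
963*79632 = 76685616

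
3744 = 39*96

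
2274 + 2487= 4761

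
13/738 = 13/738 = 0.02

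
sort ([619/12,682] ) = [619/12,682 ] 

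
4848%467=178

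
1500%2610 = 1500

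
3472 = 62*56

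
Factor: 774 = 2^1 *3^2*43^1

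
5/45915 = 1/9183 = 0.00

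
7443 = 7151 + 292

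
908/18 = 50 + 4/9  =  50.44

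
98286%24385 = 746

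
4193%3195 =998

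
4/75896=1/18974 =0.00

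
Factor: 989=23^1*43^1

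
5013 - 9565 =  -4552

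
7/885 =7/885 = 0.01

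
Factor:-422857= -422857^1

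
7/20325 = 7/20325=0.00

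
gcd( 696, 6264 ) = 696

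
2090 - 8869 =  - 6779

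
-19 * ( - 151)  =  2869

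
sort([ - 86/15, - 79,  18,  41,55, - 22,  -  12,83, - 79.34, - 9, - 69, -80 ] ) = [  -  80, - 79.34, - 79, -69, - 22, - 12, - 9,  -  86/15,18,41,55, 83 ]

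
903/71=12+51/71= 12.72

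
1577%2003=1577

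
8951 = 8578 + 373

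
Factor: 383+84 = 467^1 = 467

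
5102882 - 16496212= - 11393330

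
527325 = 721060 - 193735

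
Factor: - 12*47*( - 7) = 3948  =  2^2*3^1* 7^1 * 47^1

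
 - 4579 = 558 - 5137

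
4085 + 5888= 9973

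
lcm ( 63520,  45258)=3620640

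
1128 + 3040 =4168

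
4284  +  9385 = 13669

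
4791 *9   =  43119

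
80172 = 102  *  786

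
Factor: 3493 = 7^1*499^1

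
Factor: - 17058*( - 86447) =1474612926= 2^1 * 3^1*137^1 * 631^1*2843^1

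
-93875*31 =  - 2910125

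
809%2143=809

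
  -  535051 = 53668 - 588719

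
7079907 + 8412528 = 15492435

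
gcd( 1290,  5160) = 1290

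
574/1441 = 574/1441 =0.40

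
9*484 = 4356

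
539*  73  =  39347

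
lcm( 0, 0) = 0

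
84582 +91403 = 175985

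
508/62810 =254/31405= 0.01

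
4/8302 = 2/4151 = 0.00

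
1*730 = 730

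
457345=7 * 65335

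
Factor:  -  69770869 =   -  7^1*19^1*524593^1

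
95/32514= 95/32514  =  0.00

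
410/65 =82/13 = 6.31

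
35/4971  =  35/4971=0.01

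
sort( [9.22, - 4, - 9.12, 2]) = [ - 9.12, - 4,2,9.22 ] 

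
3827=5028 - 1201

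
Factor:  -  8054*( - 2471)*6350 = 126374105900 = 2^2*5^2*7^1*127^1* 353^1*4027^1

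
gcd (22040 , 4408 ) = 4408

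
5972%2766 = 440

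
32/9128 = 4/1141 = 0.00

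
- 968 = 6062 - 7030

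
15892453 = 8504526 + 7387927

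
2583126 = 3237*798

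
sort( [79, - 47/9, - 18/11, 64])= [-47/9 , - 18/11,64, 79] 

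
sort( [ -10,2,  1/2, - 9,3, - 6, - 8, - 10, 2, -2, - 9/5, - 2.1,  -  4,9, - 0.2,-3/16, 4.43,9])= [ - 10,-10,-9, -8,-6, -4 ,-2.1, - 2, - 9/5 , -0.2,-3/16, 1/2,2, 2,3,4.43, 9,9]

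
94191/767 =122 + 617/767 = 122.80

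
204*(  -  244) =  - 49776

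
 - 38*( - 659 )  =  25042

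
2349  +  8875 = 11224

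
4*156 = 624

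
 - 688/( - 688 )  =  1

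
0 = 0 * 695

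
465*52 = 24180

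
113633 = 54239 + 59394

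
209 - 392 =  - 183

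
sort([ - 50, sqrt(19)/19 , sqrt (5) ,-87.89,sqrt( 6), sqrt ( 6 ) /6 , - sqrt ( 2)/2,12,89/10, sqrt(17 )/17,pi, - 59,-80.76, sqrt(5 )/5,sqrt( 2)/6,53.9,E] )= [  -  87.89,-80.76, - 59,- 50,-sqrt(2) /2,sqrt(19)/19, sqrt (2)/6,  sqrt (17)/17,sqrt(6 ) /6,sqrt(5)/5,sqrt( 5) , sqrt(6 ),E,pi, 89/10,12,53.9 ] 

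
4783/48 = 4783/48=99.65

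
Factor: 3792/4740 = 4/5 = 2^2*5^ ( - 1) 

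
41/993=41/993=   0.04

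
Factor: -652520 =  - 2^3*5^1*11^1*1483^1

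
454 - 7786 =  - 7332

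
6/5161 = 6/5161 = 0.00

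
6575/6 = 1095 + 5/6 = 1095.83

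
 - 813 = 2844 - 3657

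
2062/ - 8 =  - 1031/4 = -257.75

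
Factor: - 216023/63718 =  - 2^( - 1)*31859^(  -  1)  *  216023^1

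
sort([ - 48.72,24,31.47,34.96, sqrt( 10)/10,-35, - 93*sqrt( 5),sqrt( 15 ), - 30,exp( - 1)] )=[ - 93 * sqrt(5),-48.72 ,-35, - 30,sqrt(10 )/10,exp( - 1), sqrt( 15),24,31.47,34.96 ] 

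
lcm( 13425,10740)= 53700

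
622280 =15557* 40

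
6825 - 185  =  6640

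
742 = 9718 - 8976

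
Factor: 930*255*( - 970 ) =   -  230035500 = -2^2*3^2*5^3* 17^1*31^1 * 97^1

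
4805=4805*1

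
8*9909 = 79272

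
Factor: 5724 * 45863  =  2^2* 3^3*53^1*45863^1  =  262519812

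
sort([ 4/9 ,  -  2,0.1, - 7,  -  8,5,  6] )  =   [ - 8, - 7, - 2, 0.1,4/9,5,  6]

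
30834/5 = 30834/5 = 6166.80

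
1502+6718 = 8220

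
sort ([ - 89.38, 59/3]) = [  -  89.38,59/3]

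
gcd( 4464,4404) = 12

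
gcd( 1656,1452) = 12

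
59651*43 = 2564993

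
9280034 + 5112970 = 14393004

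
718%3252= 718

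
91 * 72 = 6552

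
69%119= 69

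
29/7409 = 29/7409=0.00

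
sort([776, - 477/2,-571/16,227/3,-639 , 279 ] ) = [ - 639,-477/2, - 571/16,227/3,279, 776 ] 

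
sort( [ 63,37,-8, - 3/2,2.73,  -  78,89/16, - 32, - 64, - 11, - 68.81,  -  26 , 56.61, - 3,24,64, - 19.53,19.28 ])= [- 78, - 68.81,-64,-32, - 26, -19.53 , -11, - 8,-3 , -3/2,2.73,89/16,19.28,24, 37, 56.61,  63, 64]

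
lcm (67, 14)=938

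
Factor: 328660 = 2^2 *5^1*16433^1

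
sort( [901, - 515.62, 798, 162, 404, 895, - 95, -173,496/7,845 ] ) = [ - 515.62, - 173, - 95,496/7 , 162 , 404, 798, 845, 895,901]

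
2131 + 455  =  2586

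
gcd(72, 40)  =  8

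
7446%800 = 246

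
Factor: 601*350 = 210350 = 2^1*5^2* 7^1*601^1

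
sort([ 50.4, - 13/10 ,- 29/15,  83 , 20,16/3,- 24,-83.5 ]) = [-83.5, -24, - 29/15, - 13/10,16/3, 20,50.4, 83 ] 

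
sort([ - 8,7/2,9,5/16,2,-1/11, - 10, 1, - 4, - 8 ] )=[ - 10, - 8  ,-8, - 4, - 1/11,5/16, 1, 2,7/2,9 ]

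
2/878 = 1/439 =0.00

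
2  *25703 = 51406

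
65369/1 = 65369 = 65369.00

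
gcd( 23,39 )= 1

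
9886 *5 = 49430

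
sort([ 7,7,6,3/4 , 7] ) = [ 3/4,6, 7 , 7,7 ] 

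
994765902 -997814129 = - 3048227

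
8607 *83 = 714381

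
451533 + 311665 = 763198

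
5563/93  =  5563/93=59.82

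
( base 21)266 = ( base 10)1014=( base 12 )706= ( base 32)VM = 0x3f6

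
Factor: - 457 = -457^1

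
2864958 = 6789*422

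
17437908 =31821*548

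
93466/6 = 46733/3  =  15577.67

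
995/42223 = 995/42223 = 0.02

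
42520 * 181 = 7696120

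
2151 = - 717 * ( - 3 )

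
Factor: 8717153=127^1*68639^1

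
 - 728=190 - 918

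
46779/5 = 46779/5 = 9355.80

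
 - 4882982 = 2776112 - 7659094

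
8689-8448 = 241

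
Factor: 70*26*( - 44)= - 80080  =  - 2^4*5^1*7^1 *11^1*13^1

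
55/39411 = 55/39411=0.00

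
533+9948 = 10481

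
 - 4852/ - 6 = 808+2/3=808.67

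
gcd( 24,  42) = 6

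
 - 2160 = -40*54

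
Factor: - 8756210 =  - 2^1*5^1*875621^1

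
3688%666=358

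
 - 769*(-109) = 83821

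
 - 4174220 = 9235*(-452 )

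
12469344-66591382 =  - 54122038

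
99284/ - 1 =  - 99284 + 0/1 = - 99284.00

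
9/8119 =9/8119  =  0.00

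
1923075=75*25641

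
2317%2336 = 2317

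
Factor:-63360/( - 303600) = 24/115 = 2^3*3^1*5^(- 1) * 23^( - 1) 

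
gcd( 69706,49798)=14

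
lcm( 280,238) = 4760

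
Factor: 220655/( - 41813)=-5^1*41813^(  -  1)*44131^1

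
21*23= 483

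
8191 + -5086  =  3105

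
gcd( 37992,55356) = 12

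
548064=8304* 66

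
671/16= 671/16=41.94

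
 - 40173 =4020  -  44193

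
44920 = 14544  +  30376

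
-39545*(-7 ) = 276815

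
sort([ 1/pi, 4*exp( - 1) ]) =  [1/pi,4 * exp( - 1 )] 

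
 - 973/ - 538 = 1 + 435/538 = 1.81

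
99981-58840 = 41141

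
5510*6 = 33060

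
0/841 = 0 = 0.00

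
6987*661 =4618407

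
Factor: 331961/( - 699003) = -3^(-3)*7^1*47^1*1009^1*25889^( - 1)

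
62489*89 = 5561521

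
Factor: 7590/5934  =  55/43 = 5^1*11^1*43^( - 1 ) 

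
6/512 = 3/256 = 0.01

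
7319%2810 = 1699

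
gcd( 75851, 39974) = 1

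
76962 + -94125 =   -  17163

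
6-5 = 1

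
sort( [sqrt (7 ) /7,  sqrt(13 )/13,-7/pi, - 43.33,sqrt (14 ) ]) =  [ - 43.33, - 7/pi, sqrt( 13 )/13,  sqrt( 7 )/7,sqrt (14) ]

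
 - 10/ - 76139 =10/76139 = 0.00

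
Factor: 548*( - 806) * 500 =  - 220844000 = - 2^5 * 5^3 * 13^1*31^1*137^1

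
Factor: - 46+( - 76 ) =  - 122 = -2^1*61^1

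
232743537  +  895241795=1127985332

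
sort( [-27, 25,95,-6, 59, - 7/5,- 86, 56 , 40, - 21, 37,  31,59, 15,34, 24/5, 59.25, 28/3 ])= [ - 86,  -  27,-21, - 6, - 7/5,24/5,28/3, 15,25 , 31,34,37  ,  40,56, 59,59 , 59.25,95]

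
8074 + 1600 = 9674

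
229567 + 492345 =721912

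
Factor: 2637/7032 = 2^(-3 )*3^1 = 3/8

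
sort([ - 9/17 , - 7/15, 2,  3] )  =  [- 9/17,  -  7/15,2,3] 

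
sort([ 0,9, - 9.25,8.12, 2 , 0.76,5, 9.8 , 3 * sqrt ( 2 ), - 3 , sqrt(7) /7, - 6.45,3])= [ - 9.25 , - 6.45, - 3, 0,sqrt(7)/7,0.76 , 2,  3,3 *sqrt( 2 ),5, 8.12 , 9 , 9.8 ] 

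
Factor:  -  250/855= - 2^1*3^(-2 )*5^2*19^( - 1) = -50/171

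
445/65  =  6+11/13=6.85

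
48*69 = 3312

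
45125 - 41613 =3512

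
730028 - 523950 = 206078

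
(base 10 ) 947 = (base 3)1022002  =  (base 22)1l1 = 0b1110110011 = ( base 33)sn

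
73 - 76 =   -  3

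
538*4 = 2152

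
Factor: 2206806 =2^1*3^1*7^1 * 52543^1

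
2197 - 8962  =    -  6765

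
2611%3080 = 2611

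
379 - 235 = 144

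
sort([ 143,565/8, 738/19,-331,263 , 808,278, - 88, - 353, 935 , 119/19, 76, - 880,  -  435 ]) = [ - 880,  -  435,-353, - 331, - 88, 119/19,738/19,565/8,76,143, 263, 278, 808,935]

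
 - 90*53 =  - 4770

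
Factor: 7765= 5^1*1553^1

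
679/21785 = 679/21785 = 0.03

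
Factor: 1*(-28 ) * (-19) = 2^2  *7^1 * 19^1 = 532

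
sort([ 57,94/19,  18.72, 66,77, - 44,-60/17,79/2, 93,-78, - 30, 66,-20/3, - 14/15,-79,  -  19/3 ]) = [ - 79, - 78,-44  , -30, - 20/3, - 19/3,- 60/17 , - 14/15, 94/19 , 18.72,  79/2,57 , 66, 66,  77,93 ]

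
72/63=8/7 = 1.14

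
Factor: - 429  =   -3^1*11^1*13^1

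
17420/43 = 17420/43 = 405.12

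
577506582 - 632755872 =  - 55249290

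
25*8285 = 207125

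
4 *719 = 2876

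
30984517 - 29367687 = 1616830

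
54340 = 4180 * 13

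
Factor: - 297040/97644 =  - 2^2*3^ ( - 1)*5^1*47^1*103^( - 1) = -940/309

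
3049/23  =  3049/23 = 132.57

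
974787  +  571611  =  1546398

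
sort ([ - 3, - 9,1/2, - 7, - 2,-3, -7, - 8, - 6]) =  [ - 9, - 8,-7,-7 , - 6, - 3, - 3, - 2, 1/2]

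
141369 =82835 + 58534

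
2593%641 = 29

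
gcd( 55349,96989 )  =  1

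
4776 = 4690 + 86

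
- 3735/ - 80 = 747/16 = 46.69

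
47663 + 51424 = 99087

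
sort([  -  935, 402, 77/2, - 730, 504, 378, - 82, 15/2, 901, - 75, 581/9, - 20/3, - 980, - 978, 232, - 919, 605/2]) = [ - 980, - 978, - 935,-919,-730, - 82, - 75, - 20/3,15/2, 77/2,581/9,232, 605/2, 378,402 , 504, 901 ]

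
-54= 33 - 87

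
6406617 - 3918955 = 2487662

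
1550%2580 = 1550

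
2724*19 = 51756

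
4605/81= 56 + 23/27 = 56.85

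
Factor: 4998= 2^1*3^1*7^2*17^1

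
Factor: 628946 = 2^1*107^1* 2939^1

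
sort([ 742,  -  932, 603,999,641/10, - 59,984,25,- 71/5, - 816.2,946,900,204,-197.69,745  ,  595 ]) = [ - 932,-816.2,  -  197.69, - 59, - 71/5, 25,  641/10,204, 595,603,742,745, 900,946,984, 999 ]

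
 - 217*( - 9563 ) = 2075171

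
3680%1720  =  240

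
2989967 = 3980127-990160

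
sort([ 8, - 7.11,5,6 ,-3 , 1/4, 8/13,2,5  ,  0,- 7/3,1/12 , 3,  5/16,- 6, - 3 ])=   [ -7.11,  -  6, - 3,-3, -7/3,0,1/12, 1/4, 5/16, 8/13, 2, 3, 5,  5, 6, 8]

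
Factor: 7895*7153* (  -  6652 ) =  - 2^2*5^1*23^1*311^1*1579^1*1663^1= -  375657963620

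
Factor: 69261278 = 2^1  *443^1*78173^1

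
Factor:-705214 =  - 2^1*352607^1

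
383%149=85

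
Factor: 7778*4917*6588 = 251954278488 = 2^3 * 3^4 * 11^1*61^1*149^1*3889^1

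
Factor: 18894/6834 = 47/17 = 17^( - 1) * 47^1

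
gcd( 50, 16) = 2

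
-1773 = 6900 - 8673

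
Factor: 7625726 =2^1*19^1*73^1 * 2749^1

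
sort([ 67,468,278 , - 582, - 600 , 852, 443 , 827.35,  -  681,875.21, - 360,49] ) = [ - 681, - 600, - 582 ,-360,49,67,278,443, 468 , 827.35, 852,875.21 ] 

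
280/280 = 1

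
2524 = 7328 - 4804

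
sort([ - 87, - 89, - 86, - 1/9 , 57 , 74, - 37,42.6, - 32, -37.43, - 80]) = [ - 89, - 87, - 86, - 80, -37.43, -37, - 32,-1/9, 42.6,57,74 ] 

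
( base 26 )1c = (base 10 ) 38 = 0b100110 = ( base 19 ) 20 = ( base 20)1i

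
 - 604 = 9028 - 9632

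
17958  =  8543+9415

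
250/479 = 250/479=0.52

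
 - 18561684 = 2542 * ( - 7302)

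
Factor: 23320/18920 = 53/43 = 43^ ( - 1)*53^1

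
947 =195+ 752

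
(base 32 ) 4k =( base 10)148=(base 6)404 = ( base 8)224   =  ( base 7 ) 301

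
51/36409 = 51/36409 = 0.00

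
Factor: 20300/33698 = 2^1*5^2 * 83^( - 1 ) = 50/83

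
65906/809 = 81 + 377/809 = 81.47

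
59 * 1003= 59177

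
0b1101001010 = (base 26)16a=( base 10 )842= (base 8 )1512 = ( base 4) 31022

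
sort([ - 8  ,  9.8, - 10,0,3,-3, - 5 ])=[ - 10,-8, - 5, - 3, 0, 3,9.8]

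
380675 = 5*76135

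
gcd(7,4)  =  1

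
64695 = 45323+19372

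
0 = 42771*0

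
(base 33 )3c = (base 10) 111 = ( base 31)3I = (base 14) 7d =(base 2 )1101111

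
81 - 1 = 80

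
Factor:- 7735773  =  -3^1 * 2578591^1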